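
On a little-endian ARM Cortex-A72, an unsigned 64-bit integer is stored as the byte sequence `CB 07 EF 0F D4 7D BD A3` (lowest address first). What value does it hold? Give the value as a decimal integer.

11798724948534429643

Little-endian: lowest address holds the least-significant byte.
Reassemble most-significant byte first: A3 BD 7D D4 0F EF 07 CB → 0xA3BD7DD40FEF07CB.
0xA3BD7DD40FEF07CB = 11798724948534429643.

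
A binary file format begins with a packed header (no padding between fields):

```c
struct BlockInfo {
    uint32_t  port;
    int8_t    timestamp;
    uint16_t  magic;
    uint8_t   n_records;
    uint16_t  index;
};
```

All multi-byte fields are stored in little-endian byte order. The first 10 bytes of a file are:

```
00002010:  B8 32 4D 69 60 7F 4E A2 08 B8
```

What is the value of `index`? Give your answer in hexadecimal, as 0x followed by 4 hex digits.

0xB808

`index` follows `port` (4 B), `timestamp` (1 B), `magic` (2 B), `n_records` (1 B), so it starts at offset 4 + 1 + 2 + 1 = 8 and occupies 2 bytes.
Bytes at offsets 8..9: 08 B8.
In little-endian order the low byte comes first in memory.
Reassemble most-significant byte first: B8 08 → 0xB808.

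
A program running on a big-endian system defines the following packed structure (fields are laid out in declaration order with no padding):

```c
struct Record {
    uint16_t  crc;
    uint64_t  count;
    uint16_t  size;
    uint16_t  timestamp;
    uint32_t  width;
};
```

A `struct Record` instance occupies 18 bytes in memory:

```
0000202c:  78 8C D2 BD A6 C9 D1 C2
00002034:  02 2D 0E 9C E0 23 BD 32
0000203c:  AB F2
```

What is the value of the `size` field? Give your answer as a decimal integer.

`size` follows `crc` (2 B), `count` (8 B), so it starts at offset 2 + 8 = 10 and occupies 2 bytes.
Bytes at offsets 10..11: 0E 9C.
Big-endian stores the most-significant byte at the lowest address.
The bytes are already most-significant first: 0x0E9C.
0x0E9C = 3740.

3740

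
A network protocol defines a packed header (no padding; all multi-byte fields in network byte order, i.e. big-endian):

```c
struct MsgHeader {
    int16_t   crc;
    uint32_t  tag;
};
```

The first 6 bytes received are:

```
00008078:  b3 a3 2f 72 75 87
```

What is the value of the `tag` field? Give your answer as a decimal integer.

`tag` follows `crc` (2 bytes), so it starts at byte offset 2 and occupies 4 bytes.
Bytes at offsets 2..5: 2F 72 75 87.
Big-endian: lowest address holds the most-significant byte.
The bytes are already most-significant first: 0x2F727587.
0x2F727587 = 796030343.

796030343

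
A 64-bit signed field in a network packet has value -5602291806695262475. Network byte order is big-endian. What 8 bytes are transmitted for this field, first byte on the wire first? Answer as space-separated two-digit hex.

B2 40 A9 48 B5 D8 F6 F5

Two's complement of -5602291806695262475 in 64 bits: 5602291806695262475 = 0x4DBF56B74A27090B; invert → 0xB240A948B5D8F6F4; add 1 → 0xB240A948B5D8F6F5.
Split into bytes (most-significant first): B2 40 A9 48 B5 D8 F6 F5.
Big-endian stores the most-significant byte at the lowest address.
So the memory order matches the most-significant-first order: B2 40 A9 48 B5 D8 F6 F5.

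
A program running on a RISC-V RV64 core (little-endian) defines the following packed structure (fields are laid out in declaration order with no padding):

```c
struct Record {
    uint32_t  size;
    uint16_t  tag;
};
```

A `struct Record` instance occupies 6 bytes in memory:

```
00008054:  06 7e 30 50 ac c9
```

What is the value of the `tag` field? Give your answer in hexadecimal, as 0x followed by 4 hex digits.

`tag` follows `size` (4 bytes), so it starts at byte offset 4 and occupies 2 bytes.
Bytes at offsets 4..5: AC C9.
In little-endian order the low byte comes first in memory.
Reassemble most-significant byte first: C9 AC → 0xC9AC.

0xC9AC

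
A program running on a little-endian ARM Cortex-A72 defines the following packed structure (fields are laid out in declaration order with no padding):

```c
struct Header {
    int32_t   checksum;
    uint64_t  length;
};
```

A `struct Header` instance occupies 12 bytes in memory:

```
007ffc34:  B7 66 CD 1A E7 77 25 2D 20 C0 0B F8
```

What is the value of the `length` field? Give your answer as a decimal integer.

`length` follows `checksum` (4 bytes), so it starts at byte offset 4 and occupies 8 bytes.
Bytes at offsets 4..11: E7 77 25 2D 20 C0 0B F8.
Little-endian: lowest address holds the least-significant byte.
Reassemble most-significant byte first: F8 0B C0 20 2D 25 77 E7 → 0xF80BC0202D2577E7.
0xF80BC0202D2577E7 = 17873590790578862055.

17873590790578862055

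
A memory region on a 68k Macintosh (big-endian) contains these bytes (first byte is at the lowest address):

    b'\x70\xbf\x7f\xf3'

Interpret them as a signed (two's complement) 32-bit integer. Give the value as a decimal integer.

Big-endian: lowest address holds the most-significant byte.
The bytes are already most-significant first: 0x70BF7FF3.
0x70BF7FF3 = 1891598323.

1891598323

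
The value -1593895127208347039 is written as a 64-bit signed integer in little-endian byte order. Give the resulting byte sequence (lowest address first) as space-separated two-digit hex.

61 3A 85 9D D3 58 E1 E9

Two's complement of -1593895127208347039 in 64 bits: 1593895127208347039 = 0x161EA72C627AC59F; invert → 0xE9E158D39D853A60; add 1 → 0xE9E158D39D853A61.
Split into bytes (most-significant first): E9 E1 58 D3 9D 85 3A 61.
In little-endian order the low byte comes first in memory.
So at ascending addresses the bytes are 61 3A 85 9D D3 58 E1 E9.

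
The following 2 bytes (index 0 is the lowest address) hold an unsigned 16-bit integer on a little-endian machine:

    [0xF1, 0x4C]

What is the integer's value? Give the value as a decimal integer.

19697

Little-endian stores the least-significant byte at the lowest address.
Reassemble most-significant byte first: 4C F1 → 0x4CF1.
0x4CF1 = 19697.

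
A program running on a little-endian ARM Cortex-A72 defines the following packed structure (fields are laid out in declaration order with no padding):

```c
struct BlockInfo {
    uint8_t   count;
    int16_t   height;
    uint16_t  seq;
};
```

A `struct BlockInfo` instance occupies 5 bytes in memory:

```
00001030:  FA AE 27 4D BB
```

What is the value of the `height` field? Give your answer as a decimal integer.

`height` follows `count` (1 byte), so it starts at byte offset 1 and occupies 2 bytes.
Bytes at offsets 1..2: AE 27.
In little-endian order the low byte comes first in memory.
Reassemble most-significant byte first: 27 AE → 0x27AE.
0x27AE = 10158.

10158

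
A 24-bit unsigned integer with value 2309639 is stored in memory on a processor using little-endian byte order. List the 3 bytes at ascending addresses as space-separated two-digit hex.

2309639 in hexadecimal, padded to 24 bits, is 0x233E07.
Split into bytes (most-significant first): 23 3E 07.
Little-endian: lowest address holds the least-significant byte.
So at ascending addresses the bytes are 07 3E 23.

07 3E 23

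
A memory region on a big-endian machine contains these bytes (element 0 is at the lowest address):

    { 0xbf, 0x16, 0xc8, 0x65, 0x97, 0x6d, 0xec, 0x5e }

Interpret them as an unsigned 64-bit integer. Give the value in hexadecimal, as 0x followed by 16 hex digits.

0xBF16C865976DEC5E

Big-endian stores the most-significant byte at the lowest address.
The bytes are already most-significant first: 0xBF16C865976DEC5E.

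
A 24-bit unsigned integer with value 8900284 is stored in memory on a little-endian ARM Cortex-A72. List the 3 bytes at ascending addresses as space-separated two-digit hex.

8900284 in hexadecimal, padded to 24 bits, is 0x87CEBC.
Split into bytes (most-significant first): 87 CE BC.
Little-endian: lowest address holds the least-significant byte.
So at ascending addresses the bytes are BC CE 87.

BC CE 87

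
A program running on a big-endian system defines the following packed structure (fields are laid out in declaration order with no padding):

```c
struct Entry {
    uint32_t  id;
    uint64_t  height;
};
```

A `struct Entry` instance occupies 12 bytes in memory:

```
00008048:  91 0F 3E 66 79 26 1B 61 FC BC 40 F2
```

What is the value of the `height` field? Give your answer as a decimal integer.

`height` follows `id` (4 bytes), so it starts at byte offset 4 and occupies 8 bytes.
Bytes at offsets 4..11: 79 26 1B 61 FC BC 40 F2.
In big-endian order the high byte comes first in memory.
The bytes are already most-significant first: 0x79261B61FCBC40F2.
0x79261B61FCBC40F2 = 8729695035370258674.

8729695035370258674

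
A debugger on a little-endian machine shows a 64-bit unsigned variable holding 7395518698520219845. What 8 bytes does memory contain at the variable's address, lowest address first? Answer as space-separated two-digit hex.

7395518698520219845 in hexadecimal, padded to 64 bits, is 0x66A22912BB0E90C5.
Split into bytes (most-significant first): 66 A2 29 12 BB 0E 90 C5.
Little-endian: lowest address holds the least-significant byte.
So at ascending addresses the bytes are C5 90 0E BB 12 29 A2 66.

C5 90 0E BB 12 29 A2 66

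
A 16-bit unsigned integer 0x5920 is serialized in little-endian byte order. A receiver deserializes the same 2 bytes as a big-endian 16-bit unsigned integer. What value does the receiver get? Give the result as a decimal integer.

8281

Stored little-endian, the bytes at ascending addresses are 20 59.
Read back as big-endian, the last byte is least significant, giving 0x2059.
0x2059 = 8281.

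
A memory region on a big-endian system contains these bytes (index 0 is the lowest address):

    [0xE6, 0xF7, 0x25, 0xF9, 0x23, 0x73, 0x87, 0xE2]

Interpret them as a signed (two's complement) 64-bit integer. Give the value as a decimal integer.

In big-endian order the high byte comes first in memory.
The bytes are already most-significant first: 0xE6F725F9237387E2.
Top bit is set, so as a signed 64-bit value this is 0xE6F725F9237387E2 − 2^64 = -1803931373766735902.

-1803931373766735902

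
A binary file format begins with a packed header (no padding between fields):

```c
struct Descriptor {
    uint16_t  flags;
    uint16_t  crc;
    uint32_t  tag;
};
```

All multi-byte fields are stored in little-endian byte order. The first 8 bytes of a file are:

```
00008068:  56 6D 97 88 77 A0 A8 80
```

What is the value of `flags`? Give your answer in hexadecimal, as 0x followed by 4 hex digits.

`flags` is the first field, at byte offset 0, occupying 2 bytes.
Bytes at offsets 0..1: 56 6D.
In little-endian order the low byte comes first in memory.
Reassemble most-significant byte first: 6D 56 → 0x6D56.

0x6D56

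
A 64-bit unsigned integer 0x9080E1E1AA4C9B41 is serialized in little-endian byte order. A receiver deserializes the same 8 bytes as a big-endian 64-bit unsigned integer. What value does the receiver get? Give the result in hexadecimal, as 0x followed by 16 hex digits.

Stored little-endian, the bytes at ascending addresses are 41 9B 4C AA E1 E1 80 90.
Read back as big-endian, the last byte is least significant, giving 0x419B4CAAE1E18090.

0x419B4CAAE1E18090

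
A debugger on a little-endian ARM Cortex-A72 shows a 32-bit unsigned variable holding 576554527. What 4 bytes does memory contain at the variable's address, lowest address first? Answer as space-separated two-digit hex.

576554527 in hexadecimal, padded to 32 bits, is 0x225D861F.
Split into bytes (most-significant first): 22 5D 86 1F.
In little-endian order the low byte comes first in memory.
So at ascending addresses the bytes are 1F 86 5D 22.

1F 86 5D 22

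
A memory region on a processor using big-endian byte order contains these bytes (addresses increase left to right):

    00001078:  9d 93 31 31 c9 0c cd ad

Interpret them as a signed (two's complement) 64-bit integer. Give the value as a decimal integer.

Big-endian stores the most-significant byte at the lowest address.
The bytes are already most-significant first: 0x9D933131C90CCDAD.
Top bit is set, so as a signed 64-bit value this is 0x9D933131C90CCDAD − 2^64 = -7092270898282181203.

-7092270898282181203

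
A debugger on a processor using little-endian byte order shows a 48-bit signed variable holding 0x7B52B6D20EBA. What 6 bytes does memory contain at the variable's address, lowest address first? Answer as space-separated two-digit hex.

BA 0E D2 B6 52 7B

Split into bytes (most-significant first): 7B 52 B6 D2 0E BA.
In little-endian order the low byte comes first in memory.
So at ascending addresses the bytes are BA 0E D2 B6 52 7B.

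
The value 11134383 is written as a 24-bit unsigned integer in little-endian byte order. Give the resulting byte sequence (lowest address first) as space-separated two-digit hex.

11134383 in hexadecimal, padded to 24 bits, is 0xA9E5AF.
Split into bytes (most-significant first): A9 E5 AF.
In little-endian order the low byte comes first in memory.
So at ascending addresses the bytes are AF E5 A9.

AF E5 A9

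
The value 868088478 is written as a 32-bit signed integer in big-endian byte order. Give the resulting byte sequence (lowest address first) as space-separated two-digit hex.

868088478 in hexadecimal, padded to 32 bits, is 0x33BDFA9E.
Split into bytes (most-significant first): 33 BD FA 9E.
In big-endian order the high byte comes first in memory.
So the memory order matches the most-significant-first order: 33 BD FA 9E.

33 BD FA 9E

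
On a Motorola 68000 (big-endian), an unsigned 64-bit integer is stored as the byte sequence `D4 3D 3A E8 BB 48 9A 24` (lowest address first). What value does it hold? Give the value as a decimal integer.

15293444680868993572

Big-endian stores the most-significant byte at the lowest address.
The bytes are already most-significant first: 0xD43D3AE8BB489A24.
0xD43D3AE8BB489A24 = 15293444680868993572.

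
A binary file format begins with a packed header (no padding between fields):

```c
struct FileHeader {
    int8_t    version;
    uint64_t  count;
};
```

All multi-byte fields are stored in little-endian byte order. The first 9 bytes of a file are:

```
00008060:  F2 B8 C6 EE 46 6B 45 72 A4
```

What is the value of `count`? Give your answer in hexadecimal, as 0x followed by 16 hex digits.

0xA472456B46EEC6B8

`count` follows `version` (1 byte), so it starts at byte offset 1 and occupies 8 bytes.
Bytes at offsets 1..8: B8 C6 EE 46 6B 45 72 A4.
In little-endian order the low byte comes first in memory.
Reassemble most-significant byte first: A4 72 45 6B 46 EE C6 B8 → 0xA472456B46EEC6B8.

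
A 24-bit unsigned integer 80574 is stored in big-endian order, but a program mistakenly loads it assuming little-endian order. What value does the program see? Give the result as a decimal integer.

12466689

80574 in 24-bit hexadecimal is 0x013ABE.
Stored big-endian, the bytes at ascending addresses are 01 3A BE.
Read back as little-endian, the first byte is least significant, giving 0xBE3A01.
0xBE3A01 = 12466689.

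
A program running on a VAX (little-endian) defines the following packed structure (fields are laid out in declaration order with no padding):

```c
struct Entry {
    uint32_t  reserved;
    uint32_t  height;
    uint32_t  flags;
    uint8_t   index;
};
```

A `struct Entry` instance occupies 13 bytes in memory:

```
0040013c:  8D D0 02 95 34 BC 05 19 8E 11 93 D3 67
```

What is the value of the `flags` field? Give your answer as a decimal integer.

`flags` follows `reserved` (4 B), `height` (4 B), so it starts at offset 4 + 4 = 8 and occupies 4 bytes.
Bytes at offsets 8..11: 8E 11 93 D3.
Little-endian: lowest address holds the least-significant byte.
Reassemble most-significant byte first: D3 93 11 8E → 0xD393118E.
0xD393118E = 3549630862.

3549630862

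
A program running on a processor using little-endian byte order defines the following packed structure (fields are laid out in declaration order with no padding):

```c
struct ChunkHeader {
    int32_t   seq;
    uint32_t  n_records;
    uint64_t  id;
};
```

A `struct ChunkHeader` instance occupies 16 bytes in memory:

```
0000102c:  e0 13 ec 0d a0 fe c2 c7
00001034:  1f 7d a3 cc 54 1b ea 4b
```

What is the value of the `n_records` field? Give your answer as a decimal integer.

`n_records` follows `seq` (4 bytes), so it starts at byte offset 4 and occupies 4 bytes.
Bytes at offsets 4..7: A0 FE C2 C7.
Little-endian stores the least-significant byte at the lowest address.
Reassemble most-significant byte first: C7 C2 FE A0 → 0xC7C2FEA0.
0xC7C2FEA0 = 3351445152.

3351445152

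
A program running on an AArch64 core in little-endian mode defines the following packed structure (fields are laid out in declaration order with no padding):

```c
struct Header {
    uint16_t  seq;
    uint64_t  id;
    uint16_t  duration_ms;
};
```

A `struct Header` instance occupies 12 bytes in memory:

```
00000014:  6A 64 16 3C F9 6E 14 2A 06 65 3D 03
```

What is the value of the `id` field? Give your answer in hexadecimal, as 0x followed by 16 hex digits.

`id` follows `seq` (2 bytes), so it starts at byte offset 2 and occupies 8 bytes.
Bytes at offsets 2..9: 16 3C F9 6E 14 2A 06 65.
Little-endian: lowest address holds the least-significant byte.
Reassemble most-significant byte first: 65 06 2A 14 6E F9 3C 16 → 0x65062A146EF93C16.

0x65062A146EF93C16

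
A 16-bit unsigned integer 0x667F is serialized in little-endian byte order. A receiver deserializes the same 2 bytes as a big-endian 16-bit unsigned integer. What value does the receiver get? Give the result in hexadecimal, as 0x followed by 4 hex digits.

Stored little-endian, the bytes at ascending addresses are 7F 66.
Read back as big-endian, the last byte is least significant, giving 0x7F66.

0x7F66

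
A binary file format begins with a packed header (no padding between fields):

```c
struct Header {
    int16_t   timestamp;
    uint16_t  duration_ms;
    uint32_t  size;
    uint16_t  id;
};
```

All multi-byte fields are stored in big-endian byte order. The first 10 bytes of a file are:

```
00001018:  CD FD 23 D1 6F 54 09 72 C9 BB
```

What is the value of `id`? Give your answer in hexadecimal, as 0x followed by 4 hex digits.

0xC9BB

`id` follows `timestamp` (2 B), `duration_ms` (2 B), `size` (4 B), so it starts at offset 2 + 2 + 4 = 8 and occupies 2 bytes.
Bytes at offsets 8..9: C9 BB.
In big-endian order the high byte comes first in memory.
The bytes are already most-significant first: 0xC9BB.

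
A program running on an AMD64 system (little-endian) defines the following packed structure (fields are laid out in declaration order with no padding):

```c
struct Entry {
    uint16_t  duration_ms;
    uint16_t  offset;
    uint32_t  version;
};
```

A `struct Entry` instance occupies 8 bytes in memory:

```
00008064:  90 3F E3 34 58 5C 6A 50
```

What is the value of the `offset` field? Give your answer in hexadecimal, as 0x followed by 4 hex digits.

`offset` follows `duration_ms` (2 bytes), so it starts at byte offset 2 and occupies 2 bytes.
Bytes at offsets 2..3: E3 34.
Little-endian stores the least-significant byte at the lowest address.
Reassemble most-significant byte first: 34 E3 → 0x34E3.

0x34E3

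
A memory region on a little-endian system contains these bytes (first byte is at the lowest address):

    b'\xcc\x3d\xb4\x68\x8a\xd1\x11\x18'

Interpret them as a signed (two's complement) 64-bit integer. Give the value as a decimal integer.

1734397723906686412

In little-endian order the low byte comes first in memory.
Reassemble most-significant byte first: 18 11 D1 8A 68 B4 3D CC → 0x1811D18A68B43DCC.
0x1811D18A68B43DCC = 1734397723906686412.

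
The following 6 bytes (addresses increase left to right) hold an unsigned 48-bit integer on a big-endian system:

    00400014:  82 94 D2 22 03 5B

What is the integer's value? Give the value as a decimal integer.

Big-endian: lowest address holds the most-significant byte.
The bytes are already most-significant first: 0x8294D222035B.
0x8294D222035B = 143575692215131.

143575692215131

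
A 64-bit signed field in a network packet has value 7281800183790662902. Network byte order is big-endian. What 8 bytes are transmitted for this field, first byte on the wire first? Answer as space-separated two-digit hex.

65 0E 26 AF C0 37 74 F6

7281800183790662902 in hexadecimal, padded to 64 bits, is 0x650E26AFC03774F6.
Split into bytes (most-significant first): 65 0E 26 AF C0 37 74 F6.
Big-endian: lowest address holds the most-significant byte.
So the memory order matches the most-significant-first order: 65 0E 26 AF C0 37 74 F6.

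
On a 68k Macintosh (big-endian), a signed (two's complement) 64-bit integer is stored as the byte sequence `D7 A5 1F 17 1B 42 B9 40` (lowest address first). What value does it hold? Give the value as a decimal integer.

-2907883800295720640

Big-endian stores the most-significant byte at the lowest address.
The bytes are already most-significant first: 0xD7A51F171B42B940.
Top bit is set, so as a signed 64-bit value this is 0xD7A51F171B42B940 − 2^64 = -2907883800295720640.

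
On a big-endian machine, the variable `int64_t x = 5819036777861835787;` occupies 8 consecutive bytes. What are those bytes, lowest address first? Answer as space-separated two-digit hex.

5819036777861835787 in hexadecimal, padded to 64 bits, is 0x50C15F1E6F636C0B.
Split into bytes (most-significant first): 50 C1 5F 1E 6F 63 6C 0B.
Big-endian stores the most-significant byte at the lowest address.
So the memory order matches the most-significant-first order: 50 C1 5F 1E 6F 63 6C 0B.

50 C1 5F 1E 6F 63 6C 0B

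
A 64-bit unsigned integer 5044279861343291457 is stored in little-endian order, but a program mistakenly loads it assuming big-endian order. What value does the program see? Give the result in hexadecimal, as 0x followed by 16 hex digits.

5044279861343291457 in 64-bit hexadecimal is 0x4600E1CEE3060841.
Stored little-endian, the bytes at ascending addresses are 41 08 06 E3 CE E1 00 46.
Read back as big-endian, the last byte is least significant, giving 0x410806E3CEE10046.

0x410806E3CEE10046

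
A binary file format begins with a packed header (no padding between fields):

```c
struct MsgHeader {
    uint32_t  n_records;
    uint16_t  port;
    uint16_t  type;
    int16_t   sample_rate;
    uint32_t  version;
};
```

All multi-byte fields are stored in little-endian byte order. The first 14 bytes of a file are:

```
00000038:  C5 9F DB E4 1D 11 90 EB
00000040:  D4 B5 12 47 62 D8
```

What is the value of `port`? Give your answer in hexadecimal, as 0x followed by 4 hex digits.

0x111D

`port` follows `n_records` (4 bytes), so it starts at byte offset 4 and occupies 2 bytes.
Bytes at offsets 4..5: 1D 11.
In little-endian order the low byte comes first in memory.
Reassemble most-significant byte first: 11 1D → 0x111D.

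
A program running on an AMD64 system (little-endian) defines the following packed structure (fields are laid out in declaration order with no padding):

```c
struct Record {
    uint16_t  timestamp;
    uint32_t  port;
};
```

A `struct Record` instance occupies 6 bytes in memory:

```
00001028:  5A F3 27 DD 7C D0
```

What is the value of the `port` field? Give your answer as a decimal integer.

`port` follows `timestamp` (2 bytes), so it starts at byte offset 2 and occupies 4 bytes.
Bytes at offsets 2..5: 27 DD 7C D0.
Little-endian stores the least-significant byte at the lowest address.
Reassemble most-significant byte first: D0 7C DD 27 → 0xD07CDD27.
0xD07CDD27 = 3497844007.

3497844007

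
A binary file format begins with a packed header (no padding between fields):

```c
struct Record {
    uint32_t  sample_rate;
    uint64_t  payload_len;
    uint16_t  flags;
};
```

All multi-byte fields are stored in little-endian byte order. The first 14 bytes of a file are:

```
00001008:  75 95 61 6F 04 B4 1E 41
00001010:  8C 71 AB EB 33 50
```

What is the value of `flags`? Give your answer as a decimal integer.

20531

`flags` follows `sample_rate` (4 B), `payload_len` (8 B), so it starts at offset 4 + 8 = 12 and occupies 2 bytes.
Bytes at offsets 12..13: 33 50.
Little-endian stores the least-significant byte at the lowest address.
Reassemble most-significant byte first: 50 33 → 0x5033.
0x5033 = 20531.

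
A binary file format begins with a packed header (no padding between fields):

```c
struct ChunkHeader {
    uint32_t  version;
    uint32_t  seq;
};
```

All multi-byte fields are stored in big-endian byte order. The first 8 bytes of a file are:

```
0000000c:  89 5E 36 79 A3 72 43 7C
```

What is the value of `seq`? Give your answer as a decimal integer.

`seq` follows `version` (4 bytes), so it starts at byte offset 4 and occupies 4 bytes.
Bytes at offsets 4..7: A3 72 43 7C.
Big-endian: lowest address holds the most-significant byte.
The bytes are already most-significant first: 0xA372437C.
0xA372437C = 2742174588.

2742174588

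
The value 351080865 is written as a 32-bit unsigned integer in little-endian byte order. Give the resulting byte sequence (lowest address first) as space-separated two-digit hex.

351080865 in hexadecimal, padded to 32 bits, is 0x14ED11A1.
Split into bytes (most-significant first): 14 ED 11 A1.
Little-endian stores the least-significant byte at the lowest address.
So at ascending addresses the bytes are A1 11 ED 14.

A1 11 ED 14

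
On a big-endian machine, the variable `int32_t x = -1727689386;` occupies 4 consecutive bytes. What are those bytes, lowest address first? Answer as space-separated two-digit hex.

Two's complement of -1727689386 in 32 bits: 1727689386 = 0x66FA72AA; invert → 0x99058D55; add 1 → 0x99058D56.
Split into bytes (most-significant first): 99 05 8D 56.
In big-endian order the high byte comes first in memory.
So the memory order matches the most-significant-first order: 99 05 8D 56.

99 05 8D 56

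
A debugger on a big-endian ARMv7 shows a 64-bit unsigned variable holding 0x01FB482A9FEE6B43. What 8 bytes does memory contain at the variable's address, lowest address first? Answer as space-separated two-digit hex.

Split into bytes (most-significant first): 01 FB 48 2A 9F EE 6B 43.
Big-endian: lowest address holds the most-significant byte.
So the memory order matches the most-significant-first order: 01 FB 48 2A 9F EE 6B 43.

01 FB 48 2A 9F EE 6B 43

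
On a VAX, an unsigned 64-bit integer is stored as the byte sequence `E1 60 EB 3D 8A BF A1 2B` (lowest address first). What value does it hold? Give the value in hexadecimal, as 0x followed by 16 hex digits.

In little-endian order the low byte comes first in memory.
Reassemble most-significant byte first: 2B A1 BF 8A 3D EB 60 E1 → 0x2BA1BF8A3DEB60E1.

0x2BA1BF8A3DEB60E1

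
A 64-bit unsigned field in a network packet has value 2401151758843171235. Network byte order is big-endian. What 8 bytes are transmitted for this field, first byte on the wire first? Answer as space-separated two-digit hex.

21 52 9A CD 85 A6 D1 A3

2401151758843171235 in hexadecimal, padded to 64 bits, is 0x21529ACD85A6D1A3.
Split into bytes (most-significant first): 21 52 9A CD 85 A6 D1 A3.
In big-endian order the high byte comes first in memory.
So the memory order matches the most-significant-first order: 21 52 9A CD 85 A6 D1 A3.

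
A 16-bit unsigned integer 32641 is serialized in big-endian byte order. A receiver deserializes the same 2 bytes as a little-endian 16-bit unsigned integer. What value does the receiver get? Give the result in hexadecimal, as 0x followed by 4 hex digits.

32641 in 16-bit hexadecimal is 0x7F81.
Stored big-endian, the bytes at ascending addresses are 7F 81.
Read back as little-endian, the first byte is least significant, giving 0x817F.

0x817F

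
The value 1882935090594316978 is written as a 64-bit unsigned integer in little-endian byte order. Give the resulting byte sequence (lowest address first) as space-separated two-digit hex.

1882935090594316978 in hexadecimal, padded to 64 bits, is 0x1A21877D19FE02B2.
Split into bytes (most-significant first): 1A 21 87 7D 19 FE 02 B2.
Little-endian stores the least-significant byte at the lowest address.
So at ascending addresses the bytes are B2 02 FE 19 7D 87 21 1A.

B2 02 FE 19 7D 87 21 1A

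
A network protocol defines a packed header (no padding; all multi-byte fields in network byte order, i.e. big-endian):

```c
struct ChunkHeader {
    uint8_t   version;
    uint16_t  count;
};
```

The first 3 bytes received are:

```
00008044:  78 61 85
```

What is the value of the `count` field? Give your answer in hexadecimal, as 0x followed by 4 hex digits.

0x6185

`count` follows `version` (1 byte), so it starts at byte offset 1 and occupies 2 bytes.
Bytes at offsets 1..2: 61 85.
Big-endian stores the most-significant byte at the lowest address.
The bytes are already most-significant first: 0x6185.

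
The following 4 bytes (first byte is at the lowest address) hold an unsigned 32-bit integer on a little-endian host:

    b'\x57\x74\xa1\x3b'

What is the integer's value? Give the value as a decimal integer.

1000436823

In little-endian order the low byte comes first in memory.
Reassemble most-significant byte first: 3B A1 74 57 → 0x3BA17457.
0x3BA17457 = 1000436823.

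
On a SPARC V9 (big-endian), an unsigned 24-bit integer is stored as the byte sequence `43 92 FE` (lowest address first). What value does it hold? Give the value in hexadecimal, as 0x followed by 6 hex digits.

0x4392FE

In big-endian order the high byte comes first in memory.
The bytes are already most-significant first: 0x4392FE.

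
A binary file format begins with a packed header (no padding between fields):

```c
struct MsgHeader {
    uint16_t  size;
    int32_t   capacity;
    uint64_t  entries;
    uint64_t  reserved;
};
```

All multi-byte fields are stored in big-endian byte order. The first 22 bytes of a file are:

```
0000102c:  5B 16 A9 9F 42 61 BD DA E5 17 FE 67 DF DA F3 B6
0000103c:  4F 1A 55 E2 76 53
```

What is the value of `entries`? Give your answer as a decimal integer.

13680498709306531802

`entries` follows `size` (2 B), `capacity` (4 B), so it starts at offset 2 + 4 = 6 and occupies 8 bytes.
Bytes at offsets 6..13: BD DA E5 17 FE 67 DF DA.
Big-endian stores the most-significant byte at the lowest address.
The bytes are already most-significant first: 0xBDDAE517FE67DFDA.
0xBDDAE517FE67DFDA = 13680498709306531802.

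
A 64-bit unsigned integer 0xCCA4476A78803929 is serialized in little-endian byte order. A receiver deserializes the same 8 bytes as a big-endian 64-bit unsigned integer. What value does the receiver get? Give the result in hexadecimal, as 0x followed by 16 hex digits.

Stored little-endian, the bytes at ascending addresses are 29 39 80 78 6A 47 A4 CC.
Read back as big-endian, the last byte is least significant, giving 0x293980786A47A4CC.

0x293980786A47A4CC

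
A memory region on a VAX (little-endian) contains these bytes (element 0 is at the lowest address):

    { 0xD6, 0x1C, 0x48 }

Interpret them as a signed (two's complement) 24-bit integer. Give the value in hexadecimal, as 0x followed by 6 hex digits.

0x481CD6

Little-endian stores the least-significant byte at the lowest address.
Reassemble most-significant byte first: 48 1C D6 → 0x481CD6.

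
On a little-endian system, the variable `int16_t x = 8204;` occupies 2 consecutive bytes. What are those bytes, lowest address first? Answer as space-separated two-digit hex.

8204 in hexadecimal, padded to 16 bits, is 0x200C.
Split into bytes (most-significant first): 20 0C.
Little-endian stores the least-significant byte at the lowest address.
So at ascending addresses the bytes are 0C 20.

0C 20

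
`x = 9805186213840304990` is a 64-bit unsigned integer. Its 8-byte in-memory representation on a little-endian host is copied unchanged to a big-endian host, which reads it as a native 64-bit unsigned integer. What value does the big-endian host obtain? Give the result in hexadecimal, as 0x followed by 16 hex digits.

0x5E3B8250E9041388

9805186213840304990 in 64-bit hexadecimal is 0x881304E950823B5E.
Stored little-endian, the bytes at ascending addresses are 5E 3B 82 50 E9 04 13 88.
Read back as big-endian, the last byte is least significant, giving 0x5E3B8250E9041388.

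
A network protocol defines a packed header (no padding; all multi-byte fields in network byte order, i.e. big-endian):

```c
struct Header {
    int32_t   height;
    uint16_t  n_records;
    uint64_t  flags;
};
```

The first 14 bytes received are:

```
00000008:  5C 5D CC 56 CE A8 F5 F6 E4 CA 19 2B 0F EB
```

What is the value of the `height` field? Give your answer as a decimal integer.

`height` is the first field, at byte offset 0, occupying 4 bytes.
Bytes at offsets 0..3: 5C 5D CC 56.
Big-endian stores the most-significant byte at the lowest address.
The bytes are already most-significant first: 0x5C5DCC56.
0x5C5DCC56 = 1549651030.

1549651030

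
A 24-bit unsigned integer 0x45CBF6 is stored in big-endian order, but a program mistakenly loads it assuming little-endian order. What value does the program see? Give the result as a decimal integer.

16173893

Stored big-endian, the bytes at ascending addresses are 45 CB F6.
Read back as little-endian, the first byte is least significant, giving 0xF6CB45.
0xF6CB45 = 16173893.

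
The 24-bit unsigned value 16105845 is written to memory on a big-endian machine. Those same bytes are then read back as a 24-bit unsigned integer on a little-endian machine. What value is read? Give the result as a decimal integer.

7717365

16105845 in 24-bit hexadecimal is 0xF5C175.
Stored big-endian, the bytes at ascending addresses are F5 C1 75.
Read back as little-endian, the first byte is least significant, giving 0x75C1F5.
0x75C1F5 = 7717365.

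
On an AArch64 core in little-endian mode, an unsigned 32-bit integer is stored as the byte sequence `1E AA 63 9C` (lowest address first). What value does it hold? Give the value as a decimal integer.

2623777310

Little-endian stores the least-significant byte at the lowest address.
Reassemble most-significant byte first: 9C 63 AA 1E → 0x9C63AA1E.
0x9C63AA1E = 2623777310.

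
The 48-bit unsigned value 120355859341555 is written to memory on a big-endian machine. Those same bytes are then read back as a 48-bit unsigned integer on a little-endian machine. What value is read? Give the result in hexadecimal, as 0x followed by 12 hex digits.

120355859341555 in 48-bit hexadecimal is 0x6D76883E20F3.
Stored big-endian, the bytes at ascending addresses are 6D 76 88 3E 20 F3.
Read back as little-endian, the first byte is least significant, giving 0xF3203E88766D.

0xF3203E88766D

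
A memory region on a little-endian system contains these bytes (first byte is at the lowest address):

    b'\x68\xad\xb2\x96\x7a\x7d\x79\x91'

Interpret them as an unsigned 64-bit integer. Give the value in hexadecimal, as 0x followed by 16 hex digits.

In little-endian order the low byte comes first in memory.
Reassemble most-significant byte first: 91 79 7D 7A 96 B2 AD 68 → 0x91797D7A96B2AD68.

0x91797D7A96B2AD68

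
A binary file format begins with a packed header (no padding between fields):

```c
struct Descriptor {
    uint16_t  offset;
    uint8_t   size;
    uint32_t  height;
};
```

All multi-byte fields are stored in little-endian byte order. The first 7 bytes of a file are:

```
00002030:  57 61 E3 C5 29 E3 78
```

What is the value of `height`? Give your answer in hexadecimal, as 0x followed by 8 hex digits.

0x78E329C5

`height` follows `offset` (2 B), `size` (1 B), so it starts at offset 2 + 1 = 3 and occupies 4 bytes.
Bytes at offsets 3..6: C5 29 E3 78.
Little-endian: lowest address holds the least-significant byte.
Reassemble most-significant byte first: 78 E3 29 C5 → 0x78E329C5.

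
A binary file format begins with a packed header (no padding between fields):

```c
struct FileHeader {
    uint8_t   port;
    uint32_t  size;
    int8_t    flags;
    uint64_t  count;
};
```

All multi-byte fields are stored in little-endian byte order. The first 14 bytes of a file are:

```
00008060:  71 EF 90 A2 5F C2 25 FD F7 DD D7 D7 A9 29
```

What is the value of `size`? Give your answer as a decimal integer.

`size` follows `port` (1 byte), so it starts at byte offset 1 and occupies 4 bytes.
Bytes at offsets 1..4: EF 90 A2 5F.
Little-endian: lowest address holds the least-significant byte.
Reassemble most-significant byte first: 5F A2 90 EF → 0x5FA290EF.
0x5FA290EF = 1604489455.

1604489455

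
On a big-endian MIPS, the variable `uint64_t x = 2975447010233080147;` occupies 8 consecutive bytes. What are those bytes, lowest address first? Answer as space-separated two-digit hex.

2975447010233080147 in hexadecimal, padded to 64 bits, is 0x294AE94A8CF0D953.
Split into bytes (most-significant first): 29 4A E9 4A 8C F0 D9 53.
Big-endian: lowest address holds the most-significant byte.
So the memory order matches the most-significant-first order: 29 4A E9 4A 8C F0 D9 53.

29 4A E9 4A 8C F0 D9 53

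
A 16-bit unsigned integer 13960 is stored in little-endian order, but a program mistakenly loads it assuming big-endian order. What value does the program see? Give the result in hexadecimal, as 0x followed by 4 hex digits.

0x8836

13960 in 16-bit hexadecimal is 0x3688.
Stored little-endian, the bytes at ascending addresses are 88 36.
Read back as big-endian, the last byte is least significant, giving 0x8836.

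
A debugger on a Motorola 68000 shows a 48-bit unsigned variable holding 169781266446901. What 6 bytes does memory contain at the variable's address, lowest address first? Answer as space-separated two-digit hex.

169781266446901 in hexadecimal, padded to 48 bits, is 0x9A6A48137A35.
Split into bytes (most-significant first): 9A 6A 48 13 7A 35.
Big-endian stores the most-significant byte at the lowest address.
So the memory order matches the most-significant-first order: 9A 6A 48 13 7A 35.

9A 6A 48 13 7A 35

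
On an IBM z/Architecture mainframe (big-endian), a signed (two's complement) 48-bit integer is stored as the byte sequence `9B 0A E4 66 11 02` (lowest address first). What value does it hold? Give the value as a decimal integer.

-111003892838142

Big-endian: lowest address holds the most-significant byte.
The bytes are already most-significant first: 0x9B0AE4661102.
Top bit is set, so as a signed 48-bit value this is 0x9B0AE4661102 − 2^48 = -111003892838142.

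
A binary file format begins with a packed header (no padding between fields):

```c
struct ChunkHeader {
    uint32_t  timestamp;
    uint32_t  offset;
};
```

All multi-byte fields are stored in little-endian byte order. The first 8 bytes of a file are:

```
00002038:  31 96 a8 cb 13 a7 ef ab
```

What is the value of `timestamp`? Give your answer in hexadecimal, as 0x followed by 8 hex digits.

`timestamp` is the first field, at byte offset 0, occupying 4 bytes.
Bytes at offsets 0..3: 31 96 A8 CB.
Little-endian: lowest address holds the least-significant byte.
Reassemble most-significant byte first: CB A8 96 31 → 0xCBA89631.

0xCBA89631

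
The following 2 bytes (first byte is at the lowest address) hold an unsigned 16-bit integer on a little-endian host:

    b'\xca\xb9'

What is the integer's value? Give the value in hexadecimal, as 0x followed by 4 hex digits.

Little-endian stores the least-significant byte at the lowest address.
Reassemble most-significant byte first: B9 CA → 0xB9CA.

0xB9CA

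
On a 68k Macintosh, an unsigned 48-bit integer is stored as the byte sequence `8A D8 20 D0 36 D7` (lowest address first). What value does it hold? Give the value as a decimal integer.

152660868085463

Big-endian: lowest address holds the most-significant byte.
The bytes are already most-significant first: 0x8AD820D036D7.
0x8AD820D036D7 = 152660868085463.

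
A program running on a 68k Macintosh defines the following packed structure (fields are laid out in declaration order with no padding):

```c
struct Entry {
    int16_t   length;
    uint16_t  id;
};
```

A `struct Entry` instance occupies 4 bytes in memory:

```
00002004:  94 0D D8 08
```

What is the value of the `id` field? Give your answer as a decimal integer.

55304

`id` follows `length` (2 bytes), so it starts at byte offset 2 and occupies 2 bytes.
Bytes at offsets 2..3: D8 08.
In big-endian order the high byte comes first in memory.
The bytes are already most-significant first: 0xD808.
0xD808 = 55304.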